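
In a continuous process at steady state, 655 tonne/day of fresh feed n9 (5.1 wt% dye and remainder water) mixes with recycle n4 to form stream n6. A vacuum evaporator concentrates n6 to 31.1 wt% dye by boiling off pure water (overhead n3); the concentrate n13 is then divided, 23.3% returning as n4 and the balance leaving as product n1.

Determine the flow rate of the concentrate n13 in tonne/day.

Overall dye balance (none leaves overhead): dye in fresh feed = dye in product, i.e. 655×0.051 = (1−0.233)·n13·0.311.
n13 = 33.405/(0.311×0.767) = 140.04 tonne/day.

140 tonne/day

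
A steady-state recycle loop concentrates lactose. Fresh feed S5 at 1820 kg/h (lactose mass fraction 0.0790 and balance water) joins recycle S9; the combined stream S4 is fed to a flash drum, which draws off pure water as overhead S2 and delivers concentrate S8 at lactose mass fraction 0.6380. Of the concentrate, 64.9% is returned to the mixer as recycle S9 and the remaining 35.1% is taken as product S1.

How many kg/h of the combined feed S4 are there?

Overall lactose balance (none leaves overhead): lactose in fresh feed = lactose in product, i.e. 1820×0.079 = (1−0.649)·S8·0.638.
S8 = 143.78/(0.638×0.351) = 642.05 kg/h.
Recycle S9 = 0.649×642.05 = 416.69 kg/h.
Combined feed S4 = 1820 + 416.69 = 2236.7 kg/h.

2237 kg/h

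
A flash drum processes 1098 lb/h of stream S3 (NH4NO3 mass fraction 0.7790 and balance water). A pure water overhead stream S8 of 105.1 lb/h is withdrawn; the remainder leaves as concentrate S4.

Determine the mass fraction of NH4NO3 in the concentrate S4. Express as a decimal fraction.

NH4NO3 is not removed: 1098×0.779 = 855.34 lb/h of NH4NO3 enters S4.
Concentrate = 1098 − 105.1 = 992.9 lb/h.
Mass fraction = 855.34/992.9 = 0.8615.

0.8615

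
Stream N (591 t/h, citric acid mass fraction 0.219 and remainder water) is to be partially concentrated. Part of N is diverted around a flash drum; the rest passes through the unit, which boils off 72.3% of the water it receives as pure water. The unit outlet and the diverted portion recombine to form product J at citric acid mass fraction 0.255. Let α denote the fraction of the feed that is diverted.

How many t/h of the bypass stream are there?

All 591×0.219 = 129.43 t/h of citric acid reaches J, so J = 129.43/0.255 = 507.56 t/h and vapour = 83.435 t/h.
The evaporator receives (1−α)·591 of feed at 0.781 water and removes 0.723 of that water:
0.723×0.781×(1−α)×591 = 83.435
(1−α) = 83.435/333.72 = 0.2500;  α = 0.7500.
Bypass flow = 0.7500×591 = 443.24 t/h.

443.2 t/h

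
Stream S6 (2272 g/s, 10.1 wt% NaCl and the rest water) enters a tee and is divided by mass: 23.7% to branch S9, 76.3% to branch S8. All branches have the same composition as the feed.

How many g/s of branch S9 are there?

538.5 g/s

Branch S9 flow = 0.237×2272 = 538.46 g/s.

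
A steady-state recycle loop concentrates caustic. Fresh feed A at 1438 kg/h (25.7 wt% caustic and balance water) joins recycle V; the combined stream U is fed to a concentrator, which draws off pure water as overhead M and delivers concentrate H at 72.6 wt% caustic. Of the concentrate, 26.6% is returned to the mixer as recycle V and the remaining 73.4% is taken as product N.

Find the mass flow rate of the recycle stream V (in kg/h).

184.5 kg/h

Overall caustic balance (none leaves overhead): caustic in fresh feed = caustic in product, i.e. 1438×0.257 = (1−0.266)·H·0.726.
H = 369.57/(0.726×0.734) = 693.52 kg/h.
Recycle V = 0.266×693.52 = 184.48 kg/h.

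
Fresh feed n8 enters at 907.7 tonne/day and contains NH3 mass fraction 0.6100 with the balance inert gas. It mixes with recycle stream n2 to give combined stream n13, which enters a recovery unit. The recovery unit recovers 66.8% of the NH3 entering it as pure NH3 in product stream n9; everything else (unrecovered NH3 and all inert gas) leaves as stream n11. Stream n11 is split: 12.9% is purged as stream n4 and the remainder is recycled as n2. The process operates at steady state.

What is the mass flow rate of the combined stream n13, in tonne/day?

inert gas enters only via n8 and leaves only via the purge: 907.7×0.390 = 0.129×(inert gas in n11), and the recovery unit passes all inert gas, so inert gas in n13 = inert gas in n11 = 2744.2 tonne/day.
NH3 in n13: m_A = 907.7×0.610 + (1−0.129)·(1−0.668)·m_A, so m_A = 553.7/0.7108 = 778.95 tonne/day.
n13 = 778.95 + 2744.2 = 3523.2 tonne/day.

3523 tonne/day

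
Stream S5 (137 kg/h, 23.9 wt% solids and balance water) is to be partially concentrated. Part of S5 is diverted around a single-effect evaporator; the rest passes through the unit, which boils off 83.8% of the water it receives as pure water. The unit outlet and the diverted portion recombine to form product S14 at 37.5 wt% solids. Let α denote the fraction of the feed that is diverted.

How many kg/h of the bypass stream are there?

All 137×0.239 = 32.743 kg/h of solids reaches S14, so S14 = 32.743/0.375 = 87.315 kg/h and vapour = 49.685 kg/h.
The evaporator receives (1−α)·137 of feed at 0.761 water and removes 0.838 of that water:
0.838×0.761×(1−α)×137 = 49.685
(1−α) = 49.685/87.367 = 0.5687;  α = 0.4313.
Bypass flow = 0.4313×137 = 59.089 kg/h.

59.09 kg/h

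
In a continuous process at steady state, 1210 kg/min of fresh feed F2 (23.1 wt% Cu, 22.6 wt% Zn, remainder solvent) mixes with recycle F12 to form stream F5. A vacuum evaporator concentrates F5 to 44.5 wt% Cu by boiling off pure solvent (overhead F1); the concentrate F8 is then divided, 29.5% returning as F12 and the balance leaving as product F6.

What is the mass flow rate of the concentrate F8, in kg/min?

890.9 kg/min

Overall Cu balance (none leaves overhead): Cu in fresh feed = Cu in product, i.e. 1210×0.231 = (1−0.295)·F8·0.445.
F8 = 279.51/(0.445×0.705) = 890.94 kg/min.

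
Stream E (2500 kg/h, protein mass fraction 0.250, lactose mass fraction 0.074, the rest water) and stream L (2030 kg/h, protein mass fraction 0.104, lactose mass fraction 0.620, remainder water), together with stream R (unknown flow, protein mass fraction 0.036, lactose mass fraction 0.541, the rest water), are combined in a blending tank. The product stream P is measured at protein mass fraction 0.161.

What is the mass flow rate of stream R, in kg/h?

854.3 kg/h

Let R be the unknown flow. Total out = 4530 + R.
protein balance: 836.12 + 0.036·R = 0.161·(4530 + R)
(0.036 − 0.161)·R = 0.161×4530 − 836.12 = -106.79
R = -106.79 / -0.125 = 854.32 kg/h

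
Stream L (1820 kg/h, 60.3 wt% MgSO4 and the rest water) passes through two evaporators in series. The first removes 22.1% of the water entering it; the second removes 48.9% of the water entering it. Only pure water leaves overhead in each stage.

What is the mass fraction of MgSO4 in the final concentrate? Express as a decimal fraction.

water in feed = 1820×0.397 = 722.54 kg/h.
After stage 1: water left = (1−0.221)×722.54 = 562.86; stream total = 1660.3 kg/h.
After stage 2: water left = (1−0.489)×562.86 = 287.62; final concentrate = 1385.1 kg/h.
MgSO4 fraction = 1097.5/1385.1 = 0.7923.

0.7923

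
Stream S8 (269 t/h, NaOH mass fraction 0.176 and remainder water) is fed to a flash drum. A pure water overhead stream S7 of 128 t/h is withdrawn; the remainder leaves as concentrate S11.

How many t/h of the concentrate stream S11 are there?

141 t/h

Concentrate = 269 − 128 = 141 t/h.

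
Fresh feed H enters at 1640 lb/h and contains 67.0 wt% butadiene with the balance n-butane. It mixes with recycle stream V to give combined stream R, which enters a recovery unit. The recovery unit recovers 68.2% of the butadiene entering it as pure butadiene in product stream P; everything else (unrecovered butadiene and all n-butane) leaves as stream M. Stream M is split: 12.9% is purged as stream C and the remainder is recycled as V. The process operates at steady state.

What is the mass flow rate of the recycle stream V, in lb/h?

n-butane enters only via H and leaves only via the purge: 1640×0.330 = 0.129×(n-butane in M), and the recovery unit passes all n-butane, so n-butane in R = n-butane in M = 4195.3 lb/h.
butadiene in R: m_A = 1640×0.670 + (1−0.129)·(1−0.682)·m_A, so m_A = 1098.8/0.7230 = 1519.7 lb/h.
M = (1−0.682)×1519.7 + 4195.3 = 4678.6 lb/h.
Recycle V = (1−0.129)×4678.6 = 4075.1 lb/h.

4075 lb/h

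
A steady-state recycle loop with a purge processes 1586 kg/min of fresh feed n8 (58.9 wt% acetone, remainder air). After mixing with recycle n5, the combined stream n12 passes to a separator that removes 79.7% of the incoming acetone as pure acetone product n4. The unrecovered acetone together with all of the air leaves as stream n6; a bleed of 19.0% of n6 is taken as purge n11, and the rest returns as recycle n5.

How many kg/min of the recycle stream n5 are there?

air enters only via n8 and leaves only via the purge: 1586×0.411 = 0.190×(air in n6), and the separator passes all air, so air in n12 = air in n6 = 3430.8 kg/min.
acetone in n12: m_A = 1586×0.589 + (1−0.190)·(1−0.797)·m_A, so m_A = 934.15/0.8356 = 1118 kg/min.
n6 = (1−0.797)×1118 + 3430.8 = 3657.7 kg/min.
Recycle n5 = (1−0.190)×3657.7 = 2962.8 kg/min.

2963 kg/min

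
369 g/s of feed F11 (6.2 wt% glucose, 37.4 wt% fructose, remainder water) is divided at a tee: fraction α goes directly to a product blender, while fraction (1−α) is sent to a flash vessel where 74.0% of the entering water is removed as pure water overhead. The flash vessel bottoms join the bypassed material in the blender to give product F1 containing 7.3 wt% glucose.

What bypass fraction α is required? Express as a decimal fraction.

0.639

All 369×0.062 = 22.878 g/s of glucose reaches F1, so F1 = 22.878/0.073 = 313.4 g/s and vapour = 55.603 g/s.
The evaporator receives (1−α)·369 of feed at 0.564 water and removes 0.740 of that water:
0.740×0.564×(1−α)×369 = 55.603
(1−α) = 55.603/154.01 = 0.3610;  α = 0.6390.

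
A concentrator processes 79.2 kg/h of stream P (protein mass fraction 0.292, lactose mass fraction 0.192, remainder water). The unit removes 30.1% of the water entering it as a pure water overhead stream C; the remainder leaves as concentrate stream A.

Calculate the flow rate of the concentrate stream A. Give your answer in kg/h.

66.9 kg/h

water entering = 79.2×0.516 = 40.867 kg/h; overhead removed = 0.301×40.867 = 12.301 kg/h.
Concentrate = 79.2 − 12.301 = 66.899 kg/h.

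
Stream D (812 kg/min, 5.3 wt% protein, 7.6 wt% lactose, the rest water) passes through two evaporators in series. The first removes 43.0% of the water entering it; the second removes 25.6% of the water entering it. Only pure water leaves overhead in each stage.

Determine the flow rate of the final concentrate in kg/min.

water in feed = 812×0.871 = 707.25 kg/min.
After stage 1: water left = (1−0.430)×707.25 = 403.13; stream total = 507.88 kg/min.
After stage 2: water left = (1−0.256)×403.13 = 299.93; final concentrate = 404.68 kg/min.

404.7 kg/min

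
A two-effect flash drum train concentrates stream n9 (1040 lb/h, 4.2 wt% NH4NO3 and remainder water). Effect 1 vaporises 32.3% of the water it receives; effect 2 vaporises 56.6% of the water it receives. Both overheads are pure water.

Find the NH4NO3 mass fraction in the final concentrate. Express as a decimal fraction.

water in feed = 1040×0.958 = 996.32 lb/h.
After stage 1: water left = (1−0.323)×996.32 = 674.51; stream total = 718.19 lb/h.
After stage 2: water left = (1−0.566)×674.51 = 292.74; final concentrate = 336.42 lb/h.
NH4NO3 fraction = 43.68/336.42 = 0.130.

0.130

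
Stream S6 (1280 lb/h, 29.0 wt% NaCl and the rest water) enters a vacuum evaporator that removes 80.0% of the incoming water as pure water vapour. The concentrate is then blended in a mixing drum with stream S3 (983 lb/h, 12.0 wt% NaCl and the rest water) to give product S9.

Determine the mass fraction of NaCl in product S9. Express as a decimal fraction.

0.318

Vapour removed = 0.800×0.710×1280 = 727.04 lb/h; concentrate = 552.96 lb/h.
NaCl reaching the mixer = 371.2 (from concentrate) + 983×0.120 = 489.16 lb/h.
Product flow = 552.96 + 983 = 1536 lb/h; NaCl fraction = 0.318.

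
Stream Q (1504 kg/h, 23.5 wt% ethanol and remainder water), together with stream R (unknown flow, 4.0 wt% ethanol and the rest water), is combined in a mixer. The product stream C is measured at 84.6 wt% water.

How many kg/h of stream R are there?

1069 kg/h

Let R be the unknown flow. Total out = 1504 + R.
water balance: 1150.6 + 0.960·R = 0.846·(1504 + R)
(0.960 − 0.846)·R = 0.846×1504 − 1150.6 = 121.82
R = 121.82 / 0.114 = 1068.6 kg/h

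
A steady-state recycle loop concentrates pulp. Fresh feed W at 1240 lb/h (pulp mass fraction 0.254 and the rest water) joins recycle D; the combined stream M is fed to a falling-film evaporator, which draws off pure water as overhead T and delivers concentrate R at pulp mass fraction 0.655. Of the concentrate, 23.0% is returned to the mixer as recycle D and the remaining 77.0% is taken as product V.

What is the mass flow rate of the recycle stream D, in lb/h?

143.6 lb/h

Overall pulp balance (none leaves overhead): pulp in fresh feed = pulp in product, i.e. 1240×0.254 = (1−0.230)·R·0.655.
R = 314.96/(0.655×0.770) = 624.49 lb/h.
Recycle D = 0.230×624.49 = 143.63 lb/h.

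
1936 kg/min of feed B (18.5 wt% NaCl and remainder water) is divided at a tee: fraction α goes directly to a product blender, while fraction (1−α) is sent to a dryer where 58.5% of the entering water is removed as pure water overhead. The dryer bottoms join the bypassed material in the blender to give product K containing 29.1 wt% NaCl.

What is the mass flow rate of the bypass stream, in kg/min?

456.9 kg/min

All 1936×0.185 = 358.16 kg/min of NaCl reaches K, so K = 358.16/0.291 = 1230.8 kg/min and vapour = 705.21 kg/min.
The evaporator receives (1−α)·1936 of feed at 0.815 water and removes 0.585 of that water:
0.585×0.815×(1−α)×1936 = 705.21
(1−α) = 705.21/923.04 = 0.7640;  α = 0.2360.
Bypass flow = 0.2360×1936 = 456.88 kg/min.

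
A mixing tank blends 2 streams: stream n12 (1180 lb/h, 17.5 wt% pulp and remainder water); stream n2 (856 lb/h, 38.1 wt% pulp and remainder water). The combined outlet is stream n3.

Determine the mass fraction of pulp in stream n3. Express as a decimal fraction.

Total flow out = 1180 + 856 = 2036 lb/h.
pulp in = 1180×0.175 + 856×0.381 = 532.64 lb/h.
pulp mass fraction in n3 = 532.64/2036 = 0.262.

0.262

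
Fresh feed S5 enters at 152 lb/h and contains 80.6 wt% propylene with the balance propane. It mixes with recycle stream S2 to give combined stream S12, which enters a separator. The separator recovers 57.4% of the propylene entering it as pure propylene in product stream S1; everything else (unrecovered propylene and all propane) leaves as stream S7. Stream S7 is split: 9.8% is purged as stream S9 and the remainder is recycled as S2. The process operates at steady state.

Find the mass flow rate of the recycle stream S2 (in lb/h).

propane enters only via S5 and leaves only via the purge: 152×0.194 = 0.098×(propane in S7), and the separator passes all propane, so propane in S12 = propane in S7 = 300.9 lb/h.
propylene in S12: m_A = 152×0.806 + (1−0.098)·(1−0.574)·m_A, so m_A = 122.51/0.6157 = 198.96 lb/h.
S7 = (1−0.574)×198.96 + 300.9 = 385.66 lb/h.
Recycle S2 = (1−0.098)×385.66 = 347.86 lb/h.

347.9 lb/h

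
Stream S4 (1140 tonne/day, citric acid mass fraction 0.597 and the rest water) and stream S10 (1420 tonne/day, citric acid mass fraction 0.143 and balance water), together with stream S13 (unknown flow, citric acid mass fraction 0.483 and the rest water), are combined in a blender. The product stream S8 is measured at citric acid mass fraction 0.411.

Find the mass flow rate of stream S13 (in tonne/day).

Let S13 be the unknown flow. Total out = 2560 + S13.
citric acid balance: 883.64 + 0.483·S13 = 0.411·(2560 + S13)
(0.483 − 0.411)·S13 = 0.411×2560 − 883.64 = 168.52
S13 = 168.52 / 0.072 = 2340.6 tonne/day

2341 tonne/day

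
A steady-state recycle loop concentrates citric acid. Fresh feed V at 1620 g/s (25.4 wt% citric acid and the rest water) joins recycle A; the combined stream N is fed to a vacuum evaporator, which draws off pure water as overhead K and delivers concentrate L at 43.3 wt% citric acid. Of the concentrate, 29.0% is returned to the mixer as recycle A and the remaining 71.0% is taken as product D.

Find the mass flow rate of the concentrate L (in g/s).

Overall citric acid balance (none leaves overhead): citric acid in fresh feed = citric acid in product, i.e. 1620×0.254 = (1−0.290)·L·0.433.
L = 411.48/(0.433×0.710) = 1338.5 g/s.

1338 g/s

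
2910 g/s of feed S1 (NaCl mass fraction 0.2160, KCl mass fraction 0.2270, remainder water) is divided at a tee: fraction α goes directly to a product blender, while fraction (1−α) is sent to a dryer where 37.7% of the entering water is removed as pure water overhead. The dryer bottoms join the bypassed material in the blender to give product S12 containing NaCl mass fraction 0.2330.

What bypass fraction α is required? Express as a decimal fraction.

All 2910×0.216 = 628.56 g/s of NaCl reaches S12, so S12 = 628.56/0.233 = 2697.7 g/s and vapour = 212.32 g/s.
The evaporator receives (1−α)·2910 of feed at 0.557 water and removes 0.377 of that water:
0.377×0.557×(1−α)×2910 = 212.32
(1−α) = 212.32/611.07 = 0.3475;  α = 0.6525.

0.653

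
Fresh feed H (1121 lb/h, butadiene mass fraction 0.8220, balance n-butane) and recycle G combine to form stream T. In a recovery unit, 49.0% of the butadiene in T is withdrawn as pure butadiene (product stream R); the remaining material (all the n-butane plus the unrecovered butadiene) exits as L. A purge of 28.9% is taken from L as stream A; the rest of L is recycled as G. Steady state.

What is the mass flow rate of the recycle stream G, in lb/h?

1015 lb/h

n-butane enters only via H and leaves only via the purge: 1121×0.178 = 0.289×(n-butane in L), and the recovery unit passes all n-butane, so n-butane in T = n-butane in L = 690.44 lb/h.
butadiene in T: m_A = 1121×0.822 + (1−0.289)·(1−0.490)·m_A, so m_A = 921.46/0.6374 = 1445.7 lb/h.
L = (1−0.490)×1445.7 + 690.44 = 1427.7 lb/h.
Recycle G = (1−0.289)×1427.7 = 1015.1 lb/h.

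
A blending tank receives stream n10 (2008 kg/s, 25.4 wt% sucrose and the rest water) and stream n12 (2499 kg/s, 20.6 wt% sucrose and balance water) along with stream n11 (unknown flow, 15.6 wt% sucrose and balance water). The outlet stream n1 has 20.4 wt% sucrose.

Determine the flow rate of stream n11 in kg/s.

Let n11 be the unknown flow. Total out = 4507 + n11.
sucrose balance: 1024.8 + 0.156·n11 = 0.204·(4507 + n11)
(0.156 − 0.204)·n11 = 0.204×4507 − 1024.8 = -105.4
n11 = -105.4 / -0.048 = 2195.8 kg/s

2196 kg/s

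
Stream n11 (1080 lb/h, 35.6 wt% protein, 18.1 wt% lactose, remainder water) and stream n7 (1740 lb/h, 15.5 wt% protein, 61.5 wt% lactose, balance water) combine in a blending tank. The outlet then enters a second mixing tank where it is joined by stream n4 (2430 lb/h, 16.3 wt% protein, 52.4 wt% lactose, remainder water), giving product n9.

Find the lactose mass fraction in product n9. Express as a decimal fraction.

Overall, product flow = 5250 lb/h.
lactose in = 1080×0.181 + 1740×0.615 + 2430×0.524 = 2538.9 lb/h.
lactose fraction in n9 = 0.484.

0.484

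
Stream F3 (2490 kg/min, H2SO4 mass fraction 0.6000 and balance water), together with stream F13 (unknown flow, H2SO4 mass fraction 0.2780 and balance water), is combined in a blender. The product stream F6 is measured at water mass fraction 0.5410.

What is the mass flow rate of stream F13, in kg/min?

Let F13 be the unknown flow. Total out = 2490 + F13.
water balance: 996 + 0.722·F13 = 0.541·(2490 + F13)
(0.722 − 0.541)·F13 = 0.541×2490 − 996 = 351.09
F13 = 351.09 / 0.181 = 1939.7 kg/min

1940 kg/min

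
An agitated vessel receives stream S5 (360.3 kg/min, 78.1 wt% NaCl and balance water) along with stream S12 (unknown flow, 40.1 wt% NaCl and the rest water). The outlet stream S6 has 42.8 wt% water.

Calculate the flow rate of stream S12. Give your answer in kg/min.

440.4 kg/min

Let S12 be the unknown flow. Total out = 360.3 + S12.
water balance: 78.906 + 0.599·S12 = 0.428·(360.3 + S12)
(0.599 − 0.428)·S12 = 0.428×360.3 − 78.906 = 75.303
S12 = 75.303 / 0.171 = 440.37 kg/min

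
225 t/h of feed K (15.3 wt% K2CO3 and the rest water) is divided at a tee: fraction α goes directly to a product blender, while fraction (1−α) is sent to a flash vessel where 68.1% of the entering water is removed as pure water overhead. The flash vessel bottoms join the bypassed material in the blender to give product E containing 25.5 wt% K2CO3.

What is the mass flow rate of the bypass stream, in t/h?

68.97 t/h

All 225×0.153 = 34.425 t/h of K2CO3 reaches E, so E = 34.425/0.255 = 135 t/h and vapour = 90 t/h.
The evaporator receives (1−α)·225 of feed at 0.847 water and removes 0.681 of that water:
0.681×0.847×(1−α)×225 = 90
(1−α) = 90/129.78 = 0.6935;  α = 0.3065.
Bypass flow = 0.3065×225 = 68.969 t/h.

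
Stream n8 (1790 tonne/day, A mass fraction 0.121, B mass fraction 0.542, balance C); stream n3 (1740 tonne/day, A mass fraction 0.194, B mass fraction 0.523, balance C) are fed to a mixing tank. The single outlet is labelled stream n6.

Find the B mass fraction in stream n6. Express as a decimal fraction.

Total flow out = 1790 + 1740 = 3530 tonne/day.
B in = 1790×0.542 + 1740×0.523 = 1880.2 tonne/day.
B mass fraction in n6 = 1880.2/3530 = 0.533.

0.533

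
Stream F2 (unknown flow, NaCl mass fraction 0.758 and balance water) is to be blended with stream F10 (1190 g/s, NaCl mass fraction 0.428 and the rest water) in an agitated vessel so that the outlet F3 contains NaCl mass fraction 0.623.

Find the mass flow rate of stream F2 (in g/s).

1719 g/s

Let F2 be the unknown flow. Total out = 1190 + F2.
NaCl balance: 509.32 + 0.758·F2 = 0.623·(1190 + F2)
(0.758 − 0.623)·F2 = 0.623×1190 − 509.32 = 232.05
F2 = 232.05 / 0.135 = 1718.9 g/s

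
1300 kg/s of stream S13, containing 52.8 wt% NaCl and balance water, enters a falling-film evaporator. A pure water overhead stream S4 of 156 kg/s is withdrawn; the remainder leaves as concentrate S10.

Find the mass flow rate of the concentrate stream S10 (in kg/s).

1144 kg/s

Concentrate = 1300 − 156 = 1144 kg/s.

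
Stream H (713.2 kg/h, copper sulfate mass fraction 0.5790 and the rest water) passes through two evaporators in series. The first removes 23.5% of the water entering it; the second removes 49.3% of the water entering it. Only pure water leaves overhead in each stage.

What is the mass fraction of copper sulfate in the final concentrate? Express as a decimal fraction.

water in feed = 713.2×0.421 = 300.26 kg/h.
After stage 1: water left = (1−0.235)×300.26 = 229.7; stream total = 642.64 kg/h.
After stage 2: water left = (1−0.493)×229.7 = 116.46; final concentrate = 529.4 kg/h.
copper sulfate fraction = 412.94/529.4 = 0.7800.

0.7800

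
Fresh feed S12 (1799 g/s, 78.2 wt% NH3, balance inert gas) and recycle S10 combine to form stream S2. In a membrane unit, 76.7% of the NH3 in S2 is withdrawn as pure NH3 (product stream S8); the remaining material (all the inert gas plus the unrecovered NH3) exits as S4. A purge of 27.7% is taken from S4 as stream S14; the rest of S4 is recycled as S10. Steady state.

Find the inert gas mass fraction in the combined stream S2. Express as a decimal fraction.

inert gas enters only via S12 and leaves only via the purge: 1799×0.218 = 0.277×(inert gas in S4), and the membrane unit passes all inert gas, so inert gas in S2 = inert gas in S4 = 1415.8 g/s.
NH3 in S2: m_A = 1799×0.782 + (1−0.277)·(1−0.767)·m_A, so m_A = 1406.8/0.8315 = 1691.8 g/s.
S2 = 1691.8 + 1415.8 = 3107.6 g/s.
inert gas fraction in S2 = 1415.8/3107.6 = 0.456.

0.456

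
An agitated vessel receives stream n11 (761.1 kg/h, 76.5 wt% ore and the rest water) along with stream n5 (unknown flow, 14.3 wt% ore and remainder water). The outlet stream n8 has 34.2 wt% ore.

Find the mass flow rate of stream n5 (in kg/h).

1618 kg/h

Let n5 be the unknown flow. Total out = 761.1 + n5.
ore balance: 582.24 + 0.143·n5 = 0.342·(761.1 + n5)
(0.143 − 0.342)·n5 = 0.342×761.1 − 582.24 = -321.95
n5 = -321.95 / -0.199 = 1617.8 kg/h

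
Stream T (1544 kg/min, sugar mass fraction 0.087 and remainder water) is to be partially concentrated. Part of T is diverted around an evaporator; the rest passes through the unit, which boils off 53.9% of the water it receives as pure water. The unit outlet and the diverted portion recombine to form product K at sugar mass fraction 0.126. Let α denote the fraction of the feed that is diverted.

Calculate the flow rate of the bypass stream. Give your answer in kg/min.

572.9 kg/min

All 1544×0.087 = 134.33 kg/min of sugar reaches K, so K = 134.33/0.126 = 1066.1 kg/min and vapour = 477.9 kg/min.
The evaporator receives (1−α)·1544 of feed at 0.913 water and removes 0.539 of that water:
0.539×0.913×(1−α)×1544 = 477.9
(1−α) = 477.9/759.81 = 0.6290;  α = 0.3710.
Bypass flow = 0.3710×1544 = 572.86 kg/min.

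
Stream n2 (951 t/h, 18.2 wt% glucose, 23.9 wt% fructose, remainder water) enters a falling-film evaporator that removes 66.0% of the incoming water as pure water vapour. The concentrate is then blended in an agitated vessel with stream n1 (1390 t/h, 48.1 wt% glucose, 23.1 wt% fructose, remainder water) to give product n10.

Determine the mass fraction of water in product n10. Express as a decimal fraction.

Vapour removed = 0.660×0.579×951 = 363.42 t/h; concentrate = 587.58 t/h.
water reaching the mixer = 187.21 (from concentrate) + 1390×0.288 = 587.53 t/h.
Product flow = 587.58 + 1390 = 1977.6 t/h; water fraction = 0.297.

0.297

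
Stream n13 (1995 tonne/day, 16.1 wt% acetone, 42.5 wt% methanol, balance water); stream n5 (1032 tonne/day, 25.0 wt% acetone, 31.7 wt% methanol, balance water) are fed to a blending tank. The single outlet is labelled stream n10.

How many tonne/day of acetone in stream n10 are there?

579.2 tonne/day

acetone out = acetone in = 1995×0.161 + 1032×0.250 = 579.19 tonne/day.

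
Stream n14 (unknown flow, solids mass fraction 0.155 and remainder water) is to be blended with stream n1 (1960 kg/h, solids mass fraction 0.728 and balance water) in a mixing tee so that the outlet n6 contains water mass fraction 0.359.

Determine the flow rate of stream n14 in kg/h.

350.9 kg/h

Let n14 be the unknown flow. Total out = 1960 + n14.
water balance: 533.12 + 0.845·n14 = 0.359·(1960 + n14)
(0.845 − 0.359)·n14 = 0.359×1960 − 533.12 = 170.52
n14 = 170.52 / 0.486 = 350.86 kg/h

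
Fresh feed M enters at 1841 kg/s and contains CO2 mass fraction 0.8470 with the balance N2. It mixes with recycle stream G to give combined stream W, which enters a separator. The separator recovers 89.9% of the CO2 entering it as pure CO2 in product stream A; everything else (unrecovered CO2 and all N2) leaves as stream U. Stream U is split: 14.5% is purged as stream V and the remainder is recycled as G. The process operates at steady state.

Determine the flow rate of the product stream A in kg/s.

1534 kg/s

CO2 in W: m_A = 1841×0.847 + (1−0.145)·(1−0.899)·m_A, so m_A = 1559.3/0.9136 = 1706.7 kg/s.
Product A = 0.899×1706.7 = 1534.3 kg/s.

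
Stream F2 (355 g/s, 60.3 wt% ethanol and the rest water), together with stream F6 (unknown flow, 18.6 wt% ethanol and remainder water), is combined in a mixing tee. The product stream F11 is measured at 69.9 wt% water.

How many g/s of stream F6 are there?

Let F6 be the unknown flow. Total out = 355 + F6.
water balance: 140.94 + 0.814·F6 = 0.699·(355 + F6)
(0.814 − 0.699)·F6 = 0.699×355 − 140.94 = 107.21
F6 = 107.21 / 0.115 = 932.26 g/s

932.3 g/s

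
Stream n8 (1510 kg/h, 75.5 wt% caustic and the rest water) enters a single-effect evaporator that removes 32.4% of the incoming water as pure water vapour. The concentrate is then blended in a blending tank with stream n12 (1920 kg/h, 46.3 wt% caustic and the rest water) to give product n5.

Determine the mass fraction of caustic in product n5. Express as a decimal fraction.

0.613

Vapour removed = 0.324×0.245×1510 = 119.86 kg/h; concentrate = 1390.1 kg/h.
caustic reaching the mixer = 1140 (from concentrate) + 1920×0.463 = 2029 kg/h.
Product flow = 1390.1 + 1920 = 3310.1 kg/h; caustic fraction = 0.613.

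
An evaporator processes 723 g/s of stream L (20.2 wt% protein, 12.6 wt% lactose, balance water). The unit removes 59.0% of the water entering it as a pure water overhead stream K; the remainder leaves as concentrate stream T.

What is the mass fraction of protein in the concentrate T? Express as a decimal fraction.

protein is not removed: 723×0.202 = 146.05 g/s of protein enters T.
water entering = 723×0.672 = 485.86 g/s; overhead removed = 0.590×485.86 = 286.66 g/s.
Concentrate = 723 − 286.66 = 436.34 g/s.
Mass fraction = 146.05/436.34 = 0.335.

0.335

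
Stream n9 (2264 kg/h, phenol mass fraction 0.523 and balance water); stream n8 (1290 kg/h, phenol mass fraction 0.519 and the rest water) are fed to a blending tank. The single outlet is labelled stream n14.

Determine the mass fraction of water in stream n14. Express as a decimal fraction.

0.478

Total flow out = 2264 + 1290 = 3554 kg/h.
water in = 2264×0.477 + 1290×0.481 = 1700.4 kg/h.
water mass fraction in n14 = 1700.4/3554 = 0.478.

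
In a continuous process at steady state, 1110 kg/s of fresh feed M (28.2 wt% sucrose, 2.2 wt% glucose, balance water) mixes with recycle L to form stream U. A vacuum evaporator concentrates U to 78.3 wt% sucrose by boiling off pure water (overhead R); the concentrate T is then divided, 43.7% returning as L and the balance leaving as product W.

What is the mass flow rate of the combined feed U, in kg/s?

Overall sucrose balance (none leaves overhead): sucrose in fresh feed = sucrose in product, i.e. 1110×0.282 = (1−0.437)·T·0.783.
T = 313.02/(0.783×0.563) = 710.07 kg/s.
Recycle L = 0.437×710.07 = 310.3 kg/s.
Combined feed U = 1110 + 310.3 = 1420.3 kg/s.

1420 kg/s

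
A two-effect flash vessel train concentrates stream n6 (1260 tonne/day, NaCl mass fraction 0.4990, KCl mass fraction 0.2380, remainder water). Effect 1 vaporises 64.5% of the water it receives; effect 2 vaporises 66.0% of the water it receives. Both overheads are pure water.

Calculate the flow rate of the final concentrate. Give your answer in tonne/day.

water in feed = 1260×0.263 = 331.38 tonne/day.
After stage 1: water left = (1−0.645)×331.38 = 117.64; stream total = 1046.3 tonne/day.
After stage 2: water left = (1−0.660)×117.64 = 39.998; final concentrate = 968.62 tonne/day.

968.6 tonne/day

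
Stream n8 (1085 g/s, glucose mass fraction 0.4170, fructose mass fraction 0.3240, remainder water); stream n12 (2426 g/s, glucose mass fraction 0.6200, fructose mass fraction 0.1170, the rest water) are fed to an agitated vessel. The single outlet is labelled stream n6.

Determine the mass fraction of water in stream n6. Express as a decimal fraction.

Total flow out = 1085 + 2426 = 3511 g/s.
water in = 1085×0.259 + 2426×0.263 = 919.05 g/s.
water mass fraction in n6 = 919.05/3511 = 0.2618.

0.2618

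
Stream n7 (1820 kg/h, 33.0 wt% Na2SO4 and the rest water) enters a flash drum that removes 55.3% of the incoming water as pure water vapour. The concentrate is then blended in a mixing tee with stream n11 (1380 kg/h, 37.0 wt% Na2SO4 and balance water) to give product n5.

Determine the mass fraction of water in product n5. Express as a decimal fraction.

0.560

Vapour removed = 0.553×0.670×1820 = 674.33 kg/h; concentrate = 1145.7 kg/h.
water reaching the mixer = 545.07 (from concentrate) + 1380×0.630 = 1414.5 kg/h.
Product flow = 1145.7 + 1380 = 2525.7 kg/h; water fraction = 0.560.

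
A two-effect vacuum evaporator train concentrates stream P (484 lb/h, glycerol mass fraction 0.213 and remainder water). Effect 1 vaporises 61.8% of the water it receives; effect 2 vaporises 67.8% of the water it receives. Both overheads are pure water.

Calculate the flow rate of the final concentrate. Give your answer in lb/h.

water in feed = 484×0.787 = 380.91 lb/h.
After stage 1: water left = (1−0.618)×380.91 = 145.51; stream total = 248.6 lb/h.
After stage 2: water left = (1−0.678)×145.51 = 46.853; final concentrate = 149.95 lb/h.

149.9 lb/h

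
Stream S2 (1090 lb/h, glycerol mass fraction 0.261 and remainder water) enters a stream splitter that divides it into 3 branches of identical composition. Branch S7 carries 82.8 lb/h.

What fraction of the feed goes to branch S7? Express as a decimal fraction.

Fraction to S7 = 82.8/1090 = 0.0760.

0.076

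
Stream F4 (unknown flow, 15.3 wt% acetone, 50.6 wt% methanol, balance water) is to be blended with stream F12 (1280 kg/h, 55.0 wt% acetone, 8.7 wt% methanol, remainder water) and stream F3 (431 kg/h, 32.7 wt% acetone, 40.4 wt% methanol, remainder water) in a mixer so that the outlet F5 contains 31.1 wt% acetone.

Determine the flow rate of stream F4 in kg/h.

1980 kg/h

Let F4 be the unknown flow. Total out = 1711 + F4.
acetone balance: 844.94 + 0.153·F4 = 0.311·(1711 + F4)
(0.153 − 0.311)·F4 = 0.311×1711 − 844.94 = -312.82
F4 = -312.82 / -0.158 = 1979.8 kg/h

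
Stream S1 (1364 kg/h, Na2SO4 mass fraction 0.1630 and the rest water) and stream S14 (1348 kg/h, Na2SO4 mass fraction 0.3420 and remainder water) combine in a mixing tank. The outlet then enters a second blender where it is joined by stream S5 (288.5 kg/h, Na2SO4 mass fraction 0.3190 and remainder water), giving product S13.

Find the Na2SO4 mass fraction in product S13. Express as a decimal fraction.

Overall, product flow = 3000.5 kg/h.
Na2SO4 in = 1364×0.163 + 1348×0.342 + 288.5×0.319 = 775.38 kg/h.
Na2SO4 fraction in S13 = 0.2584.

0.2584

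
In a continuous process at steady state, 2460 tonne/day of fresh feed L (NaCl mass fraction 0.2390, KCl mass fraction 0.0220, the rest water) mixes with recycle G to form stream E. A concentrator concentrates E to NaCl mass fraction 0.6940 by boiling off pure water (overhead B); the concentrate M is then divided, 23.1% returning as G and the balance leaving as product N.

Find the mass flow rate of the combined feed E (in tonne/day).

2714 tonne/day

Overall NaCl balance (none leaves overhead): NaCl in fresh feed = NaCl in product, i.e. 2460×0.239 = (1−0.231)·M·0.694.
M = 587.94/(0.694×0.769) = 1101.7 tonne/day.
Recycle G = 0.231×1101.7 = 254.48 tonne/day.
Combined feed E = 2460 + 254.48 = 2714.5 tonne/day.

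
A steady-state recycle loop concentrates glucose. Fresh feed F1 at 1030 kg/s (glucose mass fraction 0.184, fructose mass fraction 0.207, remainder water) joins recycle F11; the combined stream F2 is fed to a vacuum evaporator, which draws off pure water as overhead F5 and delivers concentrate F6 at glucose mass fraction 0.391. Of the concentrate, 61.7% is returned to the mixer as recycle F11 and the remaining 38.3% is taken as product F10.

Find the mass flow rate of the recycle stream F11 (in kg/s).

780.8 kg/s

Overall glucose balance (none leaves overhead): glucose in fresh feed = glucose in product, i.e. 1030×0.184 = (1−0.617)·F6·0.391.
F6 = 189.52/(0.391×0.383) = 1265.6 kg/s.
Recycle F11 = 0.617×1265.6 = 780.84 kg/s.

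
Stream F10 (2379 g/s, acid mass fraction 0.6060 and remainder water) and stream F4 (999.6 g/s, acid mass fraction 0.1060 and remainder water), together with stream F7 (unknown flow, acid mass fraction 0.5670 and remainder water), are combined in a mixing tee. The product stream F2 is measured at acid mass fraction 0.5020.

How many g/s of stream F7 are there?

Let F7 be the unknown flow. Total out = 3378.6 + F7.
acid balance: 1547.6 + 0.567·F7 = 0.502·(3378.6 + F7)
(0.567 − 0.502)·F7 = 0.502×3378.6 − 1547.6 = 148.43
F7 = 148.43 / 0.065 = 2283.5 g/s

2283 g/s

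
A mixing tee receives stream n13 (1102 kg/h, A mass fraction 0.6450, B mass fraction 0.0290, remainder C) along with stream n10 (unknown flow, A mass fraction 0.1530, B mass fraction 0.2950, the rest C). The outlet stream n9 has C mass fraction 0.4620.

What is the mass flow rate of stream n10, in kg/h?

Let n10 be the unknown flow. Total out = 1102 + n10.
C balance: 359.25 + 0.552·n10 = 0.462·(1102 + n10)
(0.552 − 0.462)·n10 = 0.462×1102 − 359.25 = 149.87
n10 = 149.87 / 0.090 = 1665.2 kg/h

1665 kg/h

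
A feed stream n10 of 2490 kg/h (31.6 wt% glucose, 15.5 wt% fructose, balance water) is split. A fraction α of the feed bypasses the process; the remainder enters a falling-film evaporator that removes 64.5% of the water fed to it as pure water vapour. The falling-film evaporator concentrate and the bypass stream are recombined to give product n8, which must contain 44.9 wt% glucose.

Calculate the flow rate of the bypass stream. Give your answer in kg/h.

All 2490×0.316 = 786.84 kg/h of glucose reaches n8, so n8 = 786.84/0.449 = 1752.4 kg/h and vapour = 737.57 kg/h.
The evaporator receives (1−α)·2490 of feed at 0.529 water and removes 0.645 of that water:
0.645×0.529×(1−α)×2490 = 737.57
(1−α) = 737.57/849.6 = 0.8681;  α = 0.1319.
Bypass flow = 0.1319×2490 = 328.33 kg/h.

328.3 kg/h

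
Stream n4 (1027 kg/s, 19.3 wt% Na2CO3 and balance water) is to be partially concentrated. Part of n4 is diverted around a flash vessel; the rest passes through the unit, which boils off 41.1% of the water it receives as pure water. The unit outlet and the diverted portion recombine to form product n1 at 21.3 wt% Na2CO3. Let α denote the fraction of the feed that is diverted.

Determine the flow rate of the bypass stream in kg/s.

736.3 kg/s

All 1027×0.193 = 198.21 kg/s of Na2CO3 reaches n1, so n1 = 198.21/0.213 = 930.57 kg/s and vapour = 96.432 kg/s.
The evaporator receives (1−α)·1027 of feed at 0.807 water and removes 0.411 of that water:
0.411×0.807×(1−α)×1027 = 96.432
(1−α) = 96.432/340.63 = 0.2831;  α = 0.7169.
Bypass flow = 0.7169×1027 = 736.26 kg/s.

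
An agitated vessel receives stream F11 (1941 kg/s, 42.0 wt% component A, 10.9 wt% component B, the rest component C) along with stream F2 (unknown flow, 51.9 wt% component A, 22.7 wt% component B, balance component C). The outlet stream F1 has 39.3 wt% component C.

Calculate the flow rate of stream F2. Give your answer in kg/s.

1089 kg/s

Let F2 be the unknown flow. Total out = 1941 + F2.
component C balance: 914.21 + 0.254·F2 = 0.393·(1941 + F2)
(0.254 − 0.393)·F2 = 0.393×1941 − 914.21 = -151.4
F2 = -151.4 / -0.139 = 1089.2 kg/s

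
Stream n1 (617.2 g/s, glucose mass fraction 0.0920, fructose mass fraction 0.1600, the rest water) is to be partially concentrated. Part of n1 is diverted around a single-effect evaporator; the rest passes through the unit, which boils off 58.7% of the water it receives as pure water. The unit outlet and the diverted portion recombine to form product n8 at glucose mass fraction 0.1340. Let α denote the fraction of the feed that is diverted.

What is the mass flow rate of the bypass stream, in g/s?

176.6 g/s

All 617.2×0.092 = 56.782 g/s of glucose reaches n8, so n8 = 56.782/0.134 = 423.75 g/s and vapour = 193.45 g/s.
The evaporator receives (1−α)·617.2 of feed at 0.748 water and removes 0.587 of that water:
0.587×0.748×(1−α)×617.2 = 193.45
(1−α) = 193.45/271 = 0.7138;  α = 0.2862.
Bypass flow = 0.2862×617.2 = 176.61 g/s.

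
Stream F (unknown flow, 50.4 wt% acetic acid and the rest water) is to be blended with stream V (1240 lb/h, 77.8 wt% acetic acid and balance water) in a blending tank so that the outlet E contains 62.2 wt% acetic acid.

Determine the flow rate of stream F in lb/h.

Let F be the unknown flow. Total out = 1240 + F.
acetic acid balance: 964.72 + 0.504·F = 0.622·(1240 + F)
(0.504 − 0.622)·F = 0.622×1240 − 964.72 = -193.44
F = -193.44 / -0.118 = 1639.3 lb/h

1639 lb/h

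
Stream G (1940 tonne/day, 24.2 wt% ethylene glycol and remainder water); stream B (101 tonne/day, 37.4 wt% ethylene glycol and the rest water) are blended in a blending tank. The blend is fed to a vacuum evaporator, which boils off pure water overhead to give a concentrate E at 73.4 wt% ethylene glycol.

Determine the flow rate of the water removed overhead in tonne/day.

ethylene glycol entering = 1940×0.242 + 101×0.374 = 507.25 tonne/day.
All ethylene glycol reports to E, so E = 507.25/0.734 = 691.08 tonne/day.
Total feed = 2041 tonne/day; overhead = 2041 − 691.08 = 1349.9 tonne/day.

1350 tonne/day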